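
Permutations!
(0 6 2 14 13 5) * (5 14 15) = (0 6 2 15 5)(13 14) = [6, 1, 15, 3, 4, 0, 2, 7, 8, 9, 10, 11, 12, 14, 13, 5]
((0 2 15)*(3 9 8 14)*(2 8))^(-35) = (15)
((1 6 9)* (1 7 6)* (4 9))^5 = ((4 9 7 6))^5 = (4 9 7 6)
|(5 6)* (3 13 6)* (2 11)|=4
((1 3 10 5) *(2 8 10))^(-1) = (1 5 10 8 2 3)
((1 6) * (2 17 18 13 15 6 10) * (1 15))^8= (1 2 18)(10 17 13)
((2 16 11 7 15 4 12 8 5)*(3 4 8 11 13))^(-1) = (2 5 8 15 7 11 12 4 3 13 16)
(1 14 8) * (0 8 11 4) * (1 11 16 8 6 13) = (0 6 13 1 14 16 8 11 4) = [6, 14, 2, 3, 0, 5, 13, 7, 11, 9, 10, 4, 12, 1, 16, 15, 8]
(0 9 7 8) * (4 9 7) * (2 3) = (0 7 8)(2 3)(4 9) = [7, 1, 3, 2, 9, 5, 6, 8, 0, 4]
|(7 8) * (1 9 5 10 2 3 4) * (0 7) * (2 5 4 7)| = |(0 2 3 7 8)(1 9 4)(5 10)| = 30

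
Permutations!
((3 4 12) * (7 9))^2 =((3 4 12)(7 9))^2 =(3 12 4)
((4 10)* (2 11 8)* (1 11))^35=(1 2 8 11)(4 10)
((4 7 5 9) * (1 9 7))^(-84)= (9)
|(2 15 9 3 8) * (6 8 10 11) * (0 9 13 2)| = |(0 9 3 10 11 6 8)(2 15 13)| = 21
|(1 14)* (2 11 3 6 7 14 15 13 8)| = |(1 15 13 8 2 11 3 6 7 14)| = 10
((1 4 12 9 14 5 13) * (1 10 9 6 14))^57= ((1 4 12 6 14 5 13 10 9))^57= (1 6 13)(4 14 10)(5 9 12)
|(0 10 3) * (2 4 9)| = 3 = |(0 10 3)(2 4 9)|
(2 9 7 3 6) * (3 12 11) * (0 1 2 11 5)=(0 1 2 9 7 12 5)(3 6 11)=[1, 2, 9, 6, 4, 0, 11, 12, 8, 7, 10, 3, 5]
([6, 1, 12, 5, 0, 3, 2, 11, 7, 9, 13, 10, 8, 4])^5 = [7, 1, 10, 5, 8, 3, 11, 0, 4, 9, 2, 6, 13, 12]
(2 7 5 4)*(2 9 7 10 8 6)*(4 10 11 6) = (2 11 6)(4 9 7 5 10 8) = [0, 1, 11, 3, 9, 10, 2, 5, 4, 7, 8, 6]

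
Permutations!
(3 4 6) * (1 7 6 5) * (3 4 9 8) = (1 7 6 4 5)(3 9 8) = [0, 7, 2, 9, 5, 1, 4, 6, 3, 8]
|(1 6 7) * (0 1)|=|(0 1 6 7)|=4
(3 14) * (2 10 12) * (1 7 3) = (1 7 3 14)(2 10 12) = [0, 7, 10, 14, 4, 5, 6, 3, 8, 9, 12, 11, 2, 13, 1]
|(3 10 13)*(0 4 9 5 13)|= 7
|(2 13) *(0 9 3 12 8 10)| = 6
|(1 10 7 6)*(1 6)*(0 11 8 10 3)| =7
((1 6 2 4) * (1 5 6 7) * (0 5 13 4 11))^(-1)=(0 11 2 6 5)(1 7)(4 13)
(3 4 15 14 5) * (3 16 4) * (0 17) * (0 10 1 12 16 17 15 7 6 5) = (0 15 14)(1 12 16 4 7 6 5 17 10) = [15, 12, 2, 3, 7, 17, 5, 6, 8, 9, 1, 11, 16, 13, 0, 14, 4, 10]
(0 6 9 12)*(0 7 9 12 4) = (0 6 12 7 9 4) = [6, 1, 2, 3, 0, 5, 12, 9, 8, 4, 10, 11, 7]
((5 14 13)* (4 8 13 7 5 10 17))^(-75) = ((4 8 13 10 17)(5 14 7))^(-75) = (17)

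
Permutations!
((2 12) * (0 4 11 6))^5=((0 4 11 6)(2 12))^5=(0 4 11 6)(2 12)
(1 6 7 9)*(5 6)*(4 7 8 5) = (1 4 7 9)(5 6 8) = [0, 4, 2, 3, 7, 6, 8, 9, 5, 1]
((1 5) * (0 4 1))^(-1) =(0 5 1 4)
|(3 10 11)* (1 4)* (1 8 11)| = 6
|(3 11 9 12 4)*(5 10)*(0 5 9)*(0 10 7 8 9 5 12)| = |(0 12 4 3 11 10 5 7 8 9)| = 10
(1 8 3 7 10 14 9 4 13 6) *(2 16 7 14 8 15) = [0, 15, 16, 14, 13, 5, 1, 10, 3, 4, 8, 11, 12, 6, 9, 2, 7] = (1 15 2 16 7 10 8 3 14 9 4 13 6)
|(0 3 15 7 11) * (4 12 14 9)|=20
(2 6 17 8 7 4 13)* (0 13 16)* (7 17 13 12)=(0 12 7 4 16)(2 6 13)(8 17)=[12, 1, 6, 3, 16, 5, 13, 4, 17, 9, 10, 11, 7, 2, 14, 15, 0, 8]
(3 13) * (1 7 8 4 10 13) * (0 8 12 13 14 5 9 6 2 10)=(0 8 4)(1 7 12 13 3)(2 10 14 5 9 6)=[8, 7, 10, 1, 0, 9, 2, 12, 4, 6, 14, 11, 13, 3, 5]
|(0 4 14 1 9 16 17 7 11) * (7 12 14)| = |(0 4 7 11)(1 9 16 17 12 14)| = 12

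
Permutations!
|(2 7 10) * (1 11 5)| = 3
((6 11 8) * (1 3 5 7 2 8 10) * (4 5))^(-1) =((1 3 4 5 7 2 8 6 11 10))^(-1) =(1 10 11 6 8 2 7 5 4 3)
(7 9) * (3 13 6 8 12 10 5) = [0, 1, 2, 13, 4, 3, 8, 9, 12, 7, 5, 11, 10, 6] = (3 13 6 8 12 10 5)(7 9)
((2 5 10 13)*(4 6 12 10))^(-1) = (2 13 10 12 6 4 5)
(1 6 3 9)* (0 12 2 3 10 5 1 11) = (0 12 2 3 9 11)(1 6 10 5) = [12, 6, 3, 9, 4, 1, 10, 7, 8, 11, 5, 0, 2]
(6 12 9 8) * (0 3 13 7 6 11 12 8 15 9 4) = (0 3 13 7 6 8 11 12 4)(9 15) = [3, 1, 2, 13, 0, 5, 8, 6, 11, 15, 10, 12, 4, 7, 14, 9]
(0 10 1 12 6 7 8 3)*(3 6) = [10, 12, 2, 0, 4, 5, 7, 8, 6, 9, 1, 11, 3] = (0 10 1 12 3)(6 7 8)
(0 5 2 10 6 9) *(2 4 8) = [5, 1, 10, 3, 8, 4, 9, 7, 2, 0, 6] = (0 5 4 8 2 10 6 9)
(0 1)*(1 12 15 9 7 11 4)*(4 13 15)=[12, 0, 2, 3, 1, 5, 6, 11, 8, 7, 10, 13, 4, 15, 14, 9]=(0 12 4 1)(7 11 13 15 9)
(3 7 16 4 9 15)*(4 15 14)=(3 7 16 15)(4 9 14)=[0, 1, 2, 7, 9, 5, 6, 16, 8, 14, 10, 11, 12, 13, 4, 3, 15]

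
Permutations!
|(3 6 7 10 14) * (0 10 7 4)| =6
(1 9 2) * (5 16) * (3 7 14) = [0, 9, 1, 7, 4, 16, 6, 14, 8, 2, 10, 11, 12, 13, 3, 15, 5] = (1 9 2)(3 7 14)(5 16)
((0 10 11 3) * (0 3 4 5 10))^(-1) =((4 5 10 11))^(-1) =(4 11 10 5)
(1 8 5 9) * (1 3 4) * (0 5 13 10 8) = (0 5 9 3 4 1)(8 13 10) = [5, 0, 2, 4, 1, 9, 6, 7, 13, 3, 8, 11, 12, 10]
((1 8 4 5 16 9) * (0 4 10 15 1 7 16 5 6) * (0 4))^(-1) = (1 15 10 8)(4 6)(7 9 16)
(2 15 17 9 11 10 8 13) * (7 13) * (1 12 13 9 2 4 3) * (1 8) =[0, 12, 15, 8, 3, 5, 6, 9, 7, 11, 1, 10, 13, 4, 14, 17, 16, 2] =(1 12 13 4 3 8 7 9 11 10)(2 15 17)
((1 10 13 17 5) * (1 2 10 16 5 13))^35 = ((1 16 5 2 10)(13 17))^35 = (13 17)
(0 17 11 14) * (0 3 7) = (0 17 11 14 3 7) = [17, 1, 2, 7, 4, 5, 6, 0, 8, 9, 10, 14, 12, 13, 3, 15, 16, 11]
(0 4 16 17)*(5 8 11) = [4, 1, 2, 3, 16, 8, 6, 7, 11, 9, 10, 5, 12, 13, 14, 15, 17, 0] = (0 4 16 17)(5 8 11)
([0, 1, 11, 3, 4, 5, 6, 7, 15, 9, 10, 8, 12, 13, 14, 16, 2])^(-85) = [0, 1, 2, 3, 4, 5, 6, 7, 8, 9, 10, 11, 12, 13, 14, 15, 16]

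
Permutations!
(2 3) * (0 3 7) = (0 3 2 7) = [3, 1, 7, 2, 4, 5, 6, 0]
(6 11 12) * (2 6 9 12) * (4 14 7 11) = [0, 1, 6, 3, 14, 5, 4, 11, 8, 12, 10, 2, 9, 13, 7] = (2 6 4 14 7 11)(9 12)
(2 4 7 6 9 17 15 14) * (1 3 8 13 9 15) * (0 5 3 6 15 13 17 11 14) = [5, 6, 4, 8, 7, 3, 13, 15, 17, 11, 10, 14, 12, 9, 2, 0, 16, 1] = (0 5 3 8 17 1 6 13 9 11 14 2 4 7 15)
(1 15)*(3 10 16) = (1 15)(3 10 16) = [0, 15, 2, 10, 4, 5, 6, 7, 8, 9, 16, 11, 12, 13, 14, 1, 3]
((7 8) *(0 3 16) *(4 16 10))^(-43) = (0 10 16 3 4)(7 8)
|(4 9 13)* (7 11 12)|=3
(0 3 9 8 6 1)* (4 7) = [3, 0, 2, 9, 7, 5, 1, 4, 6, 8] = (0 3 9 8 6 1)(4 7)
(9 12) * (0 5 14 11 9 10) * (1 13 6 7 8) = (0 5 14 11 9 12 10)(1 13 6 7 8) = [5, 13, 2, 3, 4, 14, 7, 8, 1, 12, 0, 9, 10, 6, 11]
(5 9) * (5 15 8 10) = (5 9 15 8 10) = [0, 1, 2, 3, 4, 9, 6, 7, 10, 15, 5, 11, 12, 13, 14, 8]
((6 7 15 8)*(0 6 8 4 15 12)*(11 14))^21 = ((0 6 7 12)(4 15)(11 14))^21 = (0 6 7 12)(4 15)(11 14)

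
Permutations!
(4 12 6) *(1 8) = [0, 8, 2, 3, 12, 5, 4, 7, 1, 9, 10, 11, 6] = (1 8)(4 12 6)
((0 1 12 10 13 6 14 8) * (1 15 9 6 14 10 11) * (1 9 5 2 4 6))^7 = (0 13 4 15 14 6 5 8 10 2)(1 9 11 12)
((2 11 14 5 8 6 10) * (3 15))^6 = (15)(2 10 6 8 5 14 11)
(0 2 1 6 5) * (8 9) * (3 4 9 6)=(0 2 1 3 4 9 8 6 5)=[2, 3, 1, 4, 9, 0, 5, 7, 6, 8]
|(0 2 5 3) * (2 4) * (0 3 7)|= |(0 4 2 5 7)|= 5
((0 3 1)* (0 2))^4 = (3)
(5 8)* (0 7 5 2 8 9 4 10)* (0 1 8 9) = [7, 8, 9, 3, 10, 0, 6, 5, 2, 4, 1] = (0 7 5)(1 8 2 9 4 10)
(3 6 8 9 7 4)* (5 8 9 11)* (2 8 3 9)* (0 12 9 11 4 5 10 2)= (0 12 9 7 5 3 6)(2 8 4 11 10)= [12, 1, 8, 6, 11, 3, 0, 5, 4, 7, 2, 10, 9]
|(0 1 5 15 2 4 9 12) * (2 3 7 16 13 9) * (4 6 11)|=20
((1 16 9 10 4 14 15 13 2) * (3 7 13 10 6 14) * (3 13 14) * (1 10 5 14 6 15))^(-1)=(1 14 5 15 9 16)(2 13 4 10)(3 6 7)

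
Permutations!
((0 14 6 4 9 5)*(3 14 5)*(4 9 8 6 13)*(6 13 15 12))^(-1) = (0 5)(3 9 6 12 15 14)(4 13 8)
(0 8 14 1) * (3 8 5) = (0 5 3 8 14 1) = [5, 0, 2, 8, 4, 3, 6, 7, 14, 9, 10, 11, 12, 13, 1]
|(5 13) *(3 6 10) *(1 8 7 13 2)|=6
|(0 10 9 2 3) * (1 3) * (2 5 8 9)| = |(0 10 2 1 3)(5 8 9)| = 15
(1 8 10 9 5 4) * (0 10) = (0 10 9 5 4 1 8) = [10, 8, 2, 3, 1, 4, 6, 7, 0, 5, 9]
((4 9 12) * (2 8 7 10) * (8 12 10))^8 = ((2 12 4 9 10)(7 8))^8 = (2 9 12 10 4)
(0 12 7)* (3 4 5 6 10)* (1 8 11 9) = (0 12 7)(1 8 11 9)(3 4 5 6 10) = [12, 8, 2, 4, 5, 6, 10, 0, 11, 1, 3, 9, 7]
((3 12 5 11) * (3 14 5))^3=(14)(3 12)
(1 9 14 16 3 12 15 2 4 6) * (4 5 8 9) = (1 4 6)(2 5 8 9 14 16 3 12 15) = [0, 4, 5, 12, 6, 8, 1, 7, 9, 14, 10, 11, 15, 13, 16, 2, 3]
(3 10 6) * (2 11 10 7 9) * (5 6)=(2 11 10 5 6 3 7 9)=[0, 1, 11, 7, 4, 6, 3, 9, 8, 2, 5, 10]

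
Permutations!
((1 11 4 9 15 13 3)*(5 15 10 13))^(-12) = (15)(1 4 10 3 11 9 13)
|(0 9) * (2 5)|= |(0 9)(2 5)|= 2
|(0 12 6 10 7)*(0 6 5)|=|(0 12 5)(6 10 7)|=3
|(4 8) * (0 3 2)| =6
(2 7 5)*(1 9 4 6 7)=(1 9 4 6 7 5 2)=[0, 9, 1, 3, 6, 2, 7, 5, 8, 4]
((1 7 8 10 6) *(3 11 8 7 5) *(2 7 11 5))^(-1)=(1 6 10 8 11 7 2)(3 5)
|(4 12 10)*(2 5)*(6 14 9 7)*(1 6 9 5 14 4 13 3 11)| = 24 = |(1 6 4 12 10 13 3 11)(2 14 5)(7 9)|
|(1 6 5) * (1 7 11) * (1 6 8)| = |(1 8)(5 7 11 6)| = 4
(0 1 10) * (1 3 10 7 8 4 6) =(0 3 10)(1 7 8 4 6) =[3, 7, 2, 10, 6, 5, 1, 8, 4, 9, 0]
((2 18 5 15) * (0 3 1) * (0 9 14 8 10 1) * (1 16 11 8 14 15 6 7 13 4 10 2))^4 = ((0 3)(1 9 15)(2 18 5 6 7 13 4 10 16 11 8))^4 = (1 9 15)(2 7 16 18 13 11 5 4 8 6 10)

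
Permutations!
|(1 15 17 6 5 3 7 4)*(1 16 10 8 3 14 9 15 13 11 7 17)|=15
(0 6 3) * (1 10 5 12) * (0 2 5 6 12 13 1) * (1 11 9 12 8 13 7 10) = (0 8 13 11 9 12)(2 5 7 10 6 3) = [8, 1, 5, 2, 4, 7, 3, 10, 13, 12, 6, 9, 0, 11]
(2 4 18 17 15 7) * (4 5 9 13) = (2 5 9 13 4 18 17 15 7) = [0, 1, 5, 3, 18, 9, 6, 2, 8, 13, 10, 11, 12, 4, 14, 7, 16, 15, 17]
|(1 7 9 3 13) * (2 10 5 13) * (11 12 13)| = 10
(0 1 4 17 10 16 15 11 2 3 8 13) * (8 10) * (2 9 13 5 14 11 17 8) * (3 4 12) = (0 1 12 3 10 16 15 17 2 4 8 5 14 11 9 13) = [1, 12, 4, 10, 8, 14, 6, 7, 5, 13, 16, 9, 3, 0, 11, 17, 15, 2]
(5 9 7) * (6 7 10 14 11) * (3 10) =(3 10 14 11 6 7 5 9) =[0, 1, 2, 10, 4, 9, 7, 5, 8, 3, 14, 6, 12, 13, 11]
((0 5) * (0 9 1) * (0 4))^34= ((0 5 9 1 4))^34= (0 4 1 9 5)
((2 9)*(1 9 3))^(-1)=((1 9 2 3))^(-1)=(1 3 2 9)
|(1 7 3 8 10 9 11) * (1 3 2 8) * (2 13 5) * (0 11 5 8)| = 11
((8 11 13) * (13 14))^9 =((8 11 14 13))^9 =(8 11 14 13)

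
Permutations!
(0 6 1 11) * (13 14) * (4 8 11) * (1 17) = (0 6 17 1 4 8 11)(13 14) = [6, 4, 2, 3, 8, 5, 17, 7, 11, 9, 10, 0, 12, 14, 13, 15, 16, 1]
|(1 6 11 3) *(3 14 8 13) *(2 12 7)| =|(1 6 11 14 8 13 3)(2 12 7)| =21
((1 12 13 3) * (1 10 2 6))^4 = (1 10 12 2 13 6 3)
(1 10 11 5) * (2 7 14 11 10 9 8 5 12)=(1 9 8 5)(2 7 14 11 12)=[0, 9, 7, 3, 4, 1, 6, 14, 5, 8, 10, 12, 2, 13, 11]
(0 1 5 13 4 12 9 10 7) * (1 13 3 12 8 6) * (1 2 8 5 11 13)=(0 1 11 13 4 5 3 12 9 10 7)(2 8 6)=[1, 11, 8, 12, 5, 3, 2, 0, 6, 10, 7, 13, 9, 4]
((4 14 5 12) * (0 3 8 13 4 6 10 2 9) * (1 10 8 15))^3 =(0 1 9 15 2 3 10)(4 12 13 5 8 14 6)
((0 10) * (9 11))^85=((0 10)(9 11))^85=(0 10)(9 11)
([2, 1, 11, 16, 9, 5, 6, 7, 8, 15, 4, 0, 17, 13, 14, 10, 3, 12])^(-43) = (0 11 2)(3 16)(4 9 15 10)(12 17)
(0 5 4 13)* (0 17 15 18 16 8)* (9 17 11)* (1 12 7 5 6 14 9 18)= (0 6 14 9 17 15 1 12 7 5 4 13 11 18 16 8)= [6, 12, 2, 3, 13, 4, 14, 5, 0, 17, 10, 18, 7, 11, 9, 1, 8, 15, 16]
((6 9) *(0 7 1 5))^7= (0 5 1 7)(6 9)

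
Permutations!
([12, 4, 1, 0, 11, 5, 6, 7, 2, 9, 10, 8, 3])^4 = [12, 2, 8, 0, 1, 5, 6, 7, 11, 9, 10, 4, 3]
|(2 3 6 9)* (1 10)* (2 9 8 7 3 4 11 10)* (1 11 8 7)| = |(1 2 4 8)(3 6 7)(10 11)| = 12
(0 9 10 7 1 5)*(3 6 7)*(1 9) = [1, 5, 2, 6, 4, 0, 7, 9, 8, 10, 3] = (0 1 5)(3 6 7 9 10)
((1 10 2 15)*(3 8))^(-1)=(1 15 2 10)(3 8)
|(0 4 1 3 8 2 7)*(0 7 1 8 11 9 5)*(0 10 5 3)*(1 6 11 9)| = |(0 4 8 2 6 11 1)(3 9)(5 10)| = 14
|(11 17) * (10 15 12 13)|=4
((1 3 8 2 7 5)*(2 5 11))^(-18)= (11)(1 8)(3 5)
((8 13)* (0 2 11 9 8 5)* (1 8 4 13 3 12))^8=((0 2 11 9 4 13 5)(1 8 3 12))^8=(0 2 11 9 4 13 5)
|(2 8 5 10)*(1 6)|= |(1 6)(2 8 5 10)|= 4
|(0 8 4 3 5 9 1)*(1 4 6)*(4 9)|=|(9)(0 8 6 1)(3 5 4)|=12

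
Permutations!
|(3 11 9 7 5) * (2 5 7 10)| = 6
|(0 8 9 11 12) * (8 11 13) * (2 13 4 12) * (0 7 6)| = 10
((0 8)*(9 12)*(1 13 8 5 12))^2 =(0 12 1 8 5 9 13) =((0 5 12 9 1 13 8))^2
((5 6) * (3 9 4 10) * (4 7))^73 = ((3 9 7 4 10)(5 6))^73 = (3 4 9 10 7)(5 6)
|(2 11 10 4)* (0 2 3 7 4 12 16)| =|(0 2 11 10 12 16)(3 7 4)| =6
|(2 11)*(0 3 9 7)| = 4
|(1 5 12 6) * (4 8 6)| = 6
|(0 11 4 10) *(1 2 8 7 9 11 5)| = |(0 5 1 2 8 7 9 11 4 10)| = 10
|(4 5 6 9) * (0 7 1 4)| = 7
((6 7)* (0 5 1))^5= ((0 5 1)(6 7))^5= (0 1 5)(6 7)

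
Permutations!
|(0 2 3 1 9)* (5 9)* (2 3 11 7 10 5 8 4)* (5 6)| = 12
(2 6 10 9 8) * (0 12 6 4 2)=(0 12 6 10 9 8)(2 4)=[12, 1, 4, 3, 2, 5, 10, 7, 0, 8, 9, 11, 6]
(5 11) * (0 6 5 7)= (0 6 5 11 7)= [6, 1, 2, 3, 4, 11, 5, 0, 8, 9, 10, 7]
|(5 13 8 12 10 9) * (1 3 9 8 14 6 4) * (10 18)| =8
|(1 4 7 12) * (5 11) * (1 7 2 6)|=4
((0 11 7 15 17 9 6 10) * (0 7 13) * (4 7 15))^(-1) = ((0 11 13)(4 7)(6 10 15 17 9))^(-1) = (0 13 11)(4 7)(6 9 17 15 10)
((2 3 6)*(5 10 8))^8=(2 6 3)(5 8 10)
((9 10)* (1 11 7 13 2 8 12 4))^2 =(1 7 2 12)(4 11 13 8)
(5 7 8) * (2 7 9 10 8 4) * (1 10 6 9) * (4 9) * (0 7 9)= [7, 10, 9, 3, 2, 1, 4, 0, 5, 6, 8]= (0 7)(1 10 8 5)(2 9 6 4)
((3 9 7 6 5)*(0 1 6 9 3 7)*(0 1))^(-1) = ((1 6 5 7 9))^(-1) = (1 9 7 5 6)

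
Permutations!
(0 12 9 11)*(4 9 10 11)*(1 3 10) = (0 12 1 3 10 11)(4 9) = [12, 3, 2, 10, 9, 5, 6, 7, 8, 4, 11, 0, 1]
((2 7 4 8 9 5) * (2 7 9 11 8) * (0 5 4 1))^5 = (0 5 7 1)(2 4 9)(8 11)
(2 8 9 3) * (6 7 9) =(2 8 6 7 9 3) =[0, 1, 8, 2, 4, 5, 7, 9, 6, 3]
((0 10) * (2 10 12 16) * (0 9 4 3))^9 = (0 12 16 2 10 9 4 3)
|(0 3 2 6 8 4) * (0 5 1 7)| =|(0 3 2 6 8 4 5 1 7)| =9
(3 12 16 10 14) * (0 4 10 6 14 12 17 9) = (0 4 10 12 16 6 14 3 17 9) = [4, 1, 2, 17, 10, 5, 14, 7, 8, 0, 12, 11, 16, 13, 3, 15, 6, 9]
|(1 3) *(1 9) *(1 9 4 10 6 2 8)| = 7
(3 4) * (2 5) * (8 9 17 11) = (2 5)(3 4)(8 9 17 11) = [0, 1, 5, 4, 3, 2, 6, 7, 9, 17, 10, 8, 12, 13, 14, 15, 16, 11]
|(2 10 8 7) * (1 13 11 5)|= 4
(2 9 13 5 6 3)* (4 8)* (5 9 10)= (2 10 5 6 3)(4 8)(9 13)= [0, 1, 10, 2, 8, 6, 3, 7, 4, 13, 5, 11, 12, 9]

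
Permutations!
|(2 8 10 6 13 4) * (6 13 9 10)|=7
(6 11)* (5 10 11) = [0, 1, 2, 3, 4, 10, 5, 7, 8, 9, 11, 6] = (5 10 11 6)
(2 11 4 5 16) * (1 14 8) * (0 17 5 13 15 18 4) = (0 17 5 16 2 11)(1 14 8)(4 13 15 18) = [17, 14, 11, 3, 13, 16, 6, 7, 1, 9, 10, 0, 12, 15, 8, 18, 2, 5, 4]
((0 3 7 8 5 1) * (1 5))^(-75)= (8)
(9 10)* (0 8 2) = (0 8 2)(9 10) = [8, 1, 0, 3, 4, 5, 6, 7, 2, 10, 9]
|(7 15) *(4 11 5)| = |(4 11 5)(7 15)| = 6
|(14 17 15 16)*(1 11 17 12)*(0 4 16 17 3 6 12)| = 20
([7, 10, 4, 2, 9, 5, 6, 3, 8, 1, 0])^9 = [7, 10, 4, 2, 9, 5, 6, 3, 8, 1, 0]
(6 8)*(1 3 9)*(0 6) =[6, 3, 2, 9, 4, 5, 8, 7, 0, 1] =(0 6 8)(1 3 9)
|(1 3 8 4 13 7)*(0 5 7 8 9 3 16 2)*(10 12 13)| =|(0 5 7 1 16 2)(3 9)(4 10 12 13 8)| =30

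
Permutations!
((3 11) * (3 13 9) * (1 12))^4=(13)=((1 12)(3 11 13 9))^4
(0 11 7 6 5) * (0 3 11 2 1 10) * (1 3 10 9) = (0 2 3 11 7 6 5 10)(1 9) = [2, 9, 3, 11, 4, 10, 5, 6, 8, 1, 0, 7]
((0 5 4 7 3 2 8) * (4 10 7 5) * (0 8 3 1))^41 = ((0 4 5 10 7 1)(2 3))^41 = (0 1 7 10 5 4)(2 3)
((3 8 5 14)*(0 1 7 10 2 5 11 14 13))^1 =(0 1 7 10 2 5 13)(3 8 11 14)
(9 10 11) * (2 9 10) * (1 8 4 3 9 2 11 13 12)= (1 8 4 3 9 11 10 13 12)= [0, 8, 2, 9, 3, 5, 6, 7, 4, 11, 13, 10, 1, 12]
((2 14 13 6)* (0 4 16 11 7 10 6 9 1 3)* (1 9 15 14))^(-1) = (0 3 1 2 6 10 7 11 16 4)(13 14 15)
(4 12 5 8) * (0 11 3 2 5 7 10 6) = (0 11 3 2 5 8 4 12 7 10 6) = [11, 1, 5, 2, 12, 8, 0, 10, 4, 9, 6, 3, 7]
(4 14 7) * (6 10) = [0, 1, 2, 3, 14, 5, 10, 4, 8, 9, 6, 11, 12, 13, 7] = (4 14 7)(6 10)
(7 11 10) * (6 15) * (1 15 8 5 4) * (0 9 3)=(0 9 3)(1 15 6 8 5 4)(7 11 10)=[9, 15, 2, 0, 1, 4, 8, 11, 5, 3, 7, 10, 12, 13, 14, 6]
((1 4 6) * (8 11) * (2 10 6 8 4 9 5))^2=(1 5 10)(2 6 9)(4 11 8)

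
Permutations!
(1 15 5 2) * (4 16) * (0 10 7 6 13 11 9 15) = (0 10 7 6 13 11 9 15 5 2 1)(4 16) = [10, 0, 1, 3, 16, 2, 13, 6, 8, 15, 7, 9, 12, 11, 14, 5, 4]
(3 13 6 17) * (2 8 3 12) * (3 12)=[0, 1, 8, 13, 4, 5, 17, 7, 12, 9, 10, 11, 2, 6, 14, 15, 16, 3]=(2 8 12)(3 13 6 17)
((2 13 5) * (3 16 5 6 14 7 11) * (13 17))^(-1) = ((2 17 13 6 14 7 11 3 16 5))^(-1) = (2 5 16 3 11 7 14 6 13 17)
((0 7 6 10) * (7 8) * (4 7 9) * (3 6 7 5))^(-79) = (0 8 9 4 5 3 6 10)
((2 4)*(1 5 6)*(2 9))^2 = (1 6 5)(2 9 4)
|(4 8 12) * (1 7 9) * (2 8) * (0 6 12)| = 6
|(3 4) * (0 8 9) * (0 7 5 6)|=|(0 8 9 7 5 6)(3 4)|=6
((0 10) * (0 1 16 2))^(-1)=((0 10 1 16 2))^(-1)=(0 2 16 1 10)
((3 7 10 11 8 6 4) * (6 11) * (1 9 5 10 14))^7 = (1 7 4 10 9 14 3 6 5)(8 11)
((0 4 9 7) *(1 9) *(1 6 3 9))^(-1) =((0 4 6 3 9 7))^(-1) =(0 7 9 3 6 4)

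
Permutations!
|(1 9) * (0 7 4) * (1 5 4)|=|(0 7 1 9 5 4)|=6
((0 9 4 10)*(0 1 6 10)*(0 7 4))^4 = ((0 9)(1 6 10)(4 7))^4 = (1 6 10)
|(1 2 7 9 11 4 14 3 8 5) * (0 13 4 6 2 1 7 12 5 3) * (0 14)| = |(14)(0 13 4)(2 12 5 7 9 11 6)(3 8)| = 42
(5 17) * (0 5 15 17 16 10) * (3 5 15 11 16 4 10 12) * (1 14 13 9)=(0 15 17 11 16 12 3 5 4 10)(1 14 13 9)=[15, 14, 2, 5, 10, 4, 6, 7, 8, 1, 0, 16, 3, 9, 13, 17, 12, 11]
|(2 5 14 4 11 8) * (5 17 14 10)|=|(2 17 14 4 11 8)(5 10)|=6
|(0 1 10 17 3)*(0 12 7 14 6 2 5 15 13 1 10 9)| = 14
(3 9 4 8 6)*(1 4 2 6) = (1 4 8)(2 6 3 9) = [0, 4, 6, 9, 8, 5, 3, 7, 1, 2]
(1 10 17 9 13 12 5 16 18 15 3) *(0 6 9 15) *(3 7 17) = (0 6 9 13 12 5 16 18)(1 10 3)(7 17 15) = [6, 10, 2, 1, 4, 16, 9, 17, 8, 13, 3, 11, 5, 12, 14, 7, 18, 15, 0]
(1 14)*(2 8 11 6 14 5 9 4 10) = (1 5 9 4 10 2 8 11 6 14) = [0, 5, 8, 3, 10, 9, 14, 7, 11, 4, 2, 6, 12, 13, 1]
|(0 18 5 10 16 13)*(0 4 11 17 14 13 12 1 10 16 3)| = 40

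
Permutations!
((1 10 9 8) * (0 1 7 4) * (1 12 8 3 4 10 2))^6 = ((0 12 8 7 10 9 3 4)(1 2))^6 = (0 3 10 8)(4 9 7 12)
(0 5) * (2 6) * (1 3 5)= (0 1 3 5)(2 6)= [1, 3, 6, 5, 4, 0, 2]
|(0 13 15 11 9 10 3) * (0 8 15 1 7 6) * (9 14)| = 35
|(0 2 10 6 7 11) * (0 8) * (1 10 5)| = |(0 2 5 1 10 6 7 11 8)| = 9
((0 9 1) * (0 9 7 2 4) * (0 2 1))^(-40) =(9)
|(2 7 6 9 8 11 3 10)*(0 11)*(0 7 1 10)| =|(0 11 3)(1 10 2)(6 9 8 7)| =12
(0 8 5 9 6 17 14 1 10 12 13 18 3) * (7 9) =(0 8 5 7 9 6 17 14 1 10 12 13 18 3) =[8, 10, 2, 0, 4, 7, 17, 9, 5, 6, 12, 11, 13, 18, 1, 15, 16, 14, 3]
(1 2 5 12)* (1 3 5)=[0, 2, 1, 5, 4, 12, 6, 7, 8, 9, 10, 11, 3]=(1 2)(3 5 12)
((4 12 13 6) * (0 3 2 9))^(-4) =((0 3 2 9)(4 12 13 6))^(-4) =(13)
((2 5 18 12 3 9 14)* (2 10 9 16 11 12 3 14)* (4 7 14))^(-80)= ((2 5 18 3 16 11 12 4 7 14 10 9))^(-80)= (2 16 7)(3 4 9)(5 11 14)(10 18 12)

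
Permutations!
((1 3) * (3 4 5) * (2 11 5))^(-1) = ((1 4 2 11 5 3))^(-1) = (1 3 5 11 2 4)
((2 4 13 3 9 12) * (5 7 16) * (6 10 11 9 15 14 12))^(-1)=((2 4 13 3 15 14 12)(5 7 16)(6 10 11 9))^(-1)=(2 12 14 15 3 13 4)(5 16 7)(6 9 11 10)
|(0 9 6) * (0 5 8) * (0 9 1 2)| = 12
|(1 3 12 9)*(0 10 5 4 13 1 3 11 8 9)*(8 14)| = |(0 10 5 4 13 1 11 14 8 9 3 12)| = 12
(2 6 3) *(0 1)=(0 1)(2 6 3)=[1, 0, 6, 2, 4, 5, 3]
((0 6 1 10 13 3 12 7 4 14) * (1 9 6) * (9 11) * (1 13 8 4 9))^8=((0 13 3 12 7 9 6 11 1 10 8 4 14))^8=(0 1 12 4 6 13 10 7 14 11 3 8 9)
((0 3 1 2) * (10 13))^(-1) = ((0 3 1 2)(10 13))^(-1) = (0 2 1 3)(10 13)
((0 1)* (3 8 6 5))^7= (0 1)(3 5 6 8)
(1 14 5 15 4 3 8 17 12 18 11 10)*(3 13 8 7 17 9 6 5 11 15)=(1 14 11 10)(3 7 17 12 18 15 4 13 8 9 6 5)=[0, 14, 2, 7, 13, 3, 5, 17, 9, 6, 1, 10, 18, 8, 11, 4, 16, 12, 15]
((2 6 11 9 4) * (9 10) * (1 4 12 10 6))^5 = (1 2 4)(6 11)(9 10 12)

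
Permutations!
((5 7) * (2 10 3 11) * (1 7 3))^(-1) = ((1 7 5 3 11 2 10))^(-1) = (1 10 2 11 3 5 7)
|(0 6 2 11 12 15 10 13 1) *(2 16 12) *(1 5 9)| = 10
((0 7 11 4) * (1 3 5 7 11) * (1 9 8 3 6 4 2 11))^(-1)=(0 4 6 1)(2 11)(3 8 9 7 5)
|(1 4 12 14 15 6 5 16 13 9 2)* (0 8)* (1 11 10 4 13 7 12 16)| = |(0 8)(1 13 9 2 11 10 4 16 7 12 14 15 6 5)| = 14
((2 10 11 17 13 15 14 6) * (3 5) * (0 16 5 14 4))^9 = (0 17 6 16 13 2 5 15 10 3 4 11 14)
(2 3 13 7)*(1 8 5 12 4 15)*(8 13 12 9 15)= (1 13 7 2 3 12 4 8 5 9 15)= [0, 13, 3, 12, 8, 9, 6, 2, 5, 15, 10, 11, 4, 7, 14, 1]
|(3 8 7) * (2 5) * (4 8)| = |(2 5)(3 4 8 7)| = 4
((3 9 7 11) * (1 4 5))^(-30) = ((1 4 5)(3 9 7 11))^(-30) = (3 7)(9 11)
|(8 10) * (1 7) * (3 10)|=6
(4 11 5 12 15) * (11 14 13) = (4 14 13 11 5 12 15) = [0, 1, 2, 3, 14, 12, 6, 7, 8, 9, 10, 5, 15, 11, 13, 4]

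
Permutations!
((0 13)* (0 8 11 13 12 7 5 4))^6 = (13)(0 12 7 5 4)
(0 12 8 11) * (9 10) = [12, 1, 2, 3, 4, 5, 6, 7, 11, 10, 9, 0, 8] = (0 12 8 11)(9 10)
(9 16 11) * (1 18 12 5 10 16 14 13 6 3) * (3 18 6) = (1 6 18 12 5 10 16 11 9 14 13 3) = [0, 6, 2, 1, 4, 10, 18, 7, 8, 14, 16, 9, 5, 3, 13, 15, 11, 17, 12]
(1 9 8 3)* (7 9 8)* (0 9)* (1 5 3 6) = (0 9 7)(1 8 6)(3 5) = [9, 8, 2, 5, 4, 3, 1, 0, 6, 7]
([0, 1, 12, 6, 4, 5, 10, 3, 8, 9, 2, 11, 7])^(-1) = (2 10 6 3 7 12)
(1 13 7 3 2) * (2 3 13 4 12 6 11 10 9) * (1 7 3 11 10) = (1 4 12 6 10 9 2 7 13 3 11) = [0, 4, 7, 11, 12, 5, 10, 13, 8, 2, 9, 1, 6, 3]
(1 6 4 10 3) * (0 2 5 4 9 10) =(0 2 5 4)(1 6 9 10 3) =[2, 6, 5, 1, 0, 4, 9, 7, 8, 10, 3]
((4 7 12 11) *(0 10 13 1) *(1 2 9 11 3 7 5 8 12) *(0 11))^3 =(0 2 10 9 13)(1 5 3 11 8 7 4 12)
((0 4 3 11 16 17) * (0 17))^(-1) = (17)(0 16 11 3 4)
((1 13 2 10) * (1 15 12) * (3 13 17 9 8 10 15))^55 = ((1 17 9 8 10 3 13 2 15 12))^55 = (1 3)(2 9)(8 15)(10 12)(13 17)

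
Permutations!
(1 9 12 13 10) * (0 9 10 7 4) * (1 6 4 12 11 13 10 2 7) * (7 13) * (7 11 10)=(0 9 10 6 4)(1 2 13)(7 12)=[9, 2, 13, 3, 0, 5, 4, 12, 8, 10, 6, 11, 7, 1]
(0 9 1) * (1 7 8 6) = (0 9 7 8 6 1) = [9, 0, 2, 3, 4, 5, 1, 8, 6, 7]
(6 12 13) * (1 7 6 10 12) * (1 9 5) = (1 7 6 9 5)(10 12 13) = [0, 7, 2, 3, 4, 1, 9, 6, 8, 5, 12, 11, 13, 10]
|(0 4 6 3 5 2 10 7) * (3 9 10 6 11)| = |(0 4 11 3 5 2 6 9 10 7)| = 10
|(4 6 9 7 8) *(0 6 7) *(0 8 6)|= |(4 7 6 9 8)|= 5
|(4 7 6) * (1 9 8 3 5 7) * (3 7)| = |(1 9 8 7 6 4)(3 5)| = 6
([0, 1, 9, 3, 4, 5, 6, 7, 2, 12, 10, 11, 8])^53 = [0, 1, 9, 3, 4, 5, 6, 7, 2, 12, 10, 11, 8]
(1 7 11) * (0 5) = [5, 7, 2, 3, 4, 0, 6, 11, 8, 9, 10, 1] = (0 5)(1 7 11)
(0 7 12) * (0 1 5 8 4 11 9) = [7, 5, 2, 3, 11, 8, 6, 12, 4, 0, 10, 9, 1] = (0 7 12 1 5 8 4 11 9)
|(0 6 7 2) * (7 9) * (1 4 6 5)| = 8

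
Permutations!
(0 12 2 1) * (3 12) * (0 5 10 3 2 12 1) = (12)(0 2)(1 5 10 3) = [2, 5, 0, 1, 4, 10, 6, 7, 8, 9, 3, 11, 12]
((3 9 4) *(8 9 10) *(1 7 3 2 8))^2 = ((1 7 3 10)(2 8 9 4))^2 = (1 3)(2 9)(4 8)(7 10)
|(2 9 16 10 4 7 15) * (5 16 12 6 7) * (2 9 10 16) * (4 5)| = |(16)(2 10 5)(6 7 15 9 12)| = 15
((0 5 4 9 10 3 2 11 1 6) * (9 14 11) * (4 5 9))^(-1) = ((0 9 10 3 2 4 14 11 1 6))^(-1) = (0 6 1 11 14 4 2 3 10 9)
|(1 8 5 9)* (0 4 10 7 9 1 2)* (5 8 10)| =8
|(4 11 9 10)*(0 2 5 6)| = 4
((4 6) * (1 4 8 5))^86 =((1 4 6 8 5))^86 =(1 4 6 8 5)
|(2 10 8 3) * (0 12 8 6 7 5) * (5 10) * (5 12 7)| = |(0 7 10 6 5)(2 12 8 3)| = 20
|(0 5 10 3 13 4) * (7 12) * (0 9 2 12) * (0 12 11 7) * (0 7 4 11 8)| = |(0 5 10 3 13 11 4 9 2 8)(7 12)| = 10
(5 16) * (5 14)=(5 16 14)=[0, 1, 2, 3, 4, 16, 6, 7, 8, 9, 10, 11, 12, 13, 5, 15, 14]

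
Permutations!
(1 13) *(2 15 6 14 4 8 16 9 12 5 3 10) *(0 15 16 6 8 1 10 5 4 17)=(0 15 8 6 14 17)(1 13 10 2 16 9 12 4)(3 5)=[15, 13, 16, 5, 1, 3, 14, 7, 6, 12, 2, 11, 4, 10, 17, 8, 9, 0]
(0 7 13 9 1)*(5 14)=(0 7 13 9 1)(5 14)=[7, 0, 2, 3, 4, 14, 6, 13, 8, 1, 10, 11, 12, 9, 5]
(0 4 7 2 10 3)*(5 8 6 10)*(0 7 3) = [4, 1, 5, 7, 3, 8, 10, 2, 6, 9, 0] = (0 4 3 7 2 5 8 6 10)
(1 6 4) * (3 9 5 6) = (1 3 9 5 6 4) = [0, 3, 2, 9, 1, 6, 4, 7, 8, 5]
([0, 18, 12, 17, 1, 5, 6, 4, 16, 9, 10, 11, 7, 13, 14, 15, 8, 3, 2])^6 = (18)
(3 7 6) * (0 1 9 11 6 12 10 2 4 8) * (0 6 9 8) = (0 1 8 6 3 7 12 10 2 4)(9 11) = [1, 8, 4, 7, 0, 5, 3, 12, 6, 11, 2, 9, 10]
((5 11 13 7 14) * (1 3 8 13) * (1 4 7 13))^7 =(1 3 8)(4 14 11 7 5)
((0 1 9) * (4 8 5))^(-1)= ((0 1 9)(4 8 5))^(-1)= (0 9 1)(4 5 8)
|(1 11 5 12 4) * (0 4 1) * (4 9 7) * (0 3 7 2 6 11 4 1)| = 28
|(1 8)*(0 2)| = 2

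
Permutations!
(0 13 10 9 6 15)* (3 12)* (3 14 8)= (0 13 10 9 6 15)(3 12 14 8)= [13, 1, 2, 12, 4, 5, 15, 7, 3, 6, 9, 11, 14, 10, 8, 0]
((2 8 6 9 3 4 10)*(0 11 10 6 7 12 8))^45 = (12)(0 11 10 2)(3 4 6 9)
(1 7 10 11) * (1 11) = (11)(1 7 10) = [0, 7, 2, 3, 4, 5, 6, 10, 8, 9, 1, 11]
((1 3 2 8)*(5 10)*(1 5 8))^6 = (10)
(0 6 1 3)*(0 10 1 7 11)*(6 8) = (0 8 6 7 11)(1 3 10) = [8, 3, 2, 10, 4, 5, 7, 11, 6, 9, 1, 0]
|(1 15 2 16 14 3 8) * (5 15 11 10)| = |(1 11 10 5 15 2 16 14 3 8)| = 10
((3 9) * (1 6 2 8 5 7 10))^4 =(1 5 6 7 2 10 8)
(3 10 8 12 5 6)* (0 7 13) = (0 7 13)(3 10 8 12 5 6) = [7, 1, 2, 10, 4, 6, 3, 13, 12, 9, 8, 11, 5, 0]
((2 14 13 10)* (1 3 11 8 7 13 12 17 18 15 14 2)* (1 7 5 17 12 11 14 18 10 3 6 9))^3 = ((1 6 9)(3 14 11 8 5 17 10 7 13)(15 18))^3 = (3 8 10)(5 7 14)(11 17 13)(15 18)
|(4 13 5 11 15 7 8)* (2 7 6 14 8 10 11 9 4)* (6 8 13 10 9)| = |(2 7 9 4 10 11 15 8)(5 6 14 13)| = 8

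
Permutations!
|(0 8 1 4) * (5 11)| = 4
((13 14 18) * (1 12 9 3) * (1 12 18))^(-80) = (18)(3 12 9)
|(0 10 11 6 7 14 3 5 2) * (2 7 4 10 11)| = 12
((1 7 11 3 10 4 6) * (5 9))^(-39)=(1 3 6 11 4 7 10)(5 9)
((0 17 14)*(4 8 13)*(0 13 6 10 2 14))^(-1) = (0 17)(2 10 6 8 4 13 14)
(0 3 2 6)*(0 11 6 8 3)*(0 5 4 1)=[5, 0, 8, 2, 1, 4, 11, 7, 3, 9, 10, 6]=(0 5 4 1)(2 8 3)(6 11)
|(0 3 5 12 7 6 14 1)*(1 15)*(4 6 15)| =|(0 3 5 12 7 15 1)(4 6 14)| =21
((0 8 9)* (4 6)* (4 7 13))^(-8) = ((0 8 9)(4 6 7 13))^(-8) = (13)(0 8 9)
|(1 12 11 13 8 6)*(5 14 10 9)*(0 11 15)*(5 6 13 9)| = 42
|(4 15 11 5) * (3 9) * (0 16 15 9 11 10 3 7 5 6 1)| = |(0 16 15 10 3 11 6 1)(4 9 7 5)| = 8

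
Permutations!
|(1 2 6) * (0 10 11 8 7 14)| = 6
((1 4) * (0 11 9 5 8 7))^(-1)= ((0 11 9 5 8 7)(1 4))^(-1)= (0 7 8 5 9 11)(1 4)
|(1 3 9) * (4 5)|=|(1 3 9)(4 5)|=6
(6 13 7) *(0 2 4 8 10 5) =(0 2 4 8 10 5)(6 13 7) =[2, 1, 4, 3, 8, 0, 13, 6, 10, 9, 5, 11, 12, 7]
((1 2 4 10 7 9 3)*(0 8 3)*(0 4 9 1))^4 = ((0 8 3)(1 2 9 4 10 7))^4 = (0 8 3)(1 10 9)(2 7 4)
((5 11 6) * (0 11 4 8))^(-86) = (0 4 6)(5 11 8)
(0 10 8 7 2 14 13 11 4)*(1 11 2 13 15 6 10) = [1, 11, 14, 3, 0, 5, 10, 13, 7, 9, 8, 4, 12, 2, 15, 6] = (0 1 11 4)(2 14 15 6 10 8 7 13)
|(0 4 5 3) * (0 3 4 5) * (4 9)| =4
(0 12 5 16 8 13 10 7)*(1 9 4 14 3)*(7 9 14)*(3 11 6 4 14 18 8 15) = (0 12 5 16 15 3 1 18 8 13 10 9 14 11 6 4 7) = [12, 18, 2, 1, 7, 16, 4, 0, 13, 14, 9, 6, 5, 10, 11, 3, 15, 17, 8]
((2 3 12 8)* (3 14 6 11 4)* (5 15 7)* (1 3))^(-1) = (1 4 11 6 14 2 8 12 3)(5 7 15) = ((1 3 12 8 2 14 6 11 4)(5 15 7))^(-1)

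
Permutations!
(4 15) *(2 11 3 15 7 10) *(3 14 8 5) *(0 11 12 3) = [11, 1, 12, 15, 7, 0, 6, 10, 5, 9, 2, 14, 3, 13, 8, 4] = (0 11 14 8 5)(2 12 3 15 4 7 10)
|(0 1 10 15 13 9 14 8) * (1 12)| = |(0 12 1 10 15 13 9 14 8)| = 9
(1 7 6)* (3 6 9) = (1 7 9 3 6) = [0, 7, 2, 6, 4, 5, 1, 9, 8, 3]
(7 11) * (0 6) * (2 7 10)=(0 6)(2 7 11 10)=[6, 1, 7, 3, 4, 5, 0, 11, 8, 9, 2, 10]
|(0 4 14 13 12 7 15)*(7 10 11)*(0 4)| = 8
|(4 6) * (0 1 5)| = 6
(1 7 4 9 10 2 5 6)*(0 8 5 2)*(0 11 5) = [8, 7, 2, 3, 9, 6, 1, 4, 0, 10, 11, 5] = (0 8)(1 7 4 9 10 11 5 6)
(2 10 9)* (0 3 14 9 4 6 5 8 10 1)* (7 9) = [3, 0, 1, 14, 6, 8, 5, 9, 10, 2, 4, 11, 12, 13, 7] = (0 3 14 7 9 2 1)(4 6 5 8 10)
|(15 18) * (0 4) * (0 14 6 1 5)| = |(0 4 14 6 1 5)(15 18)| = 6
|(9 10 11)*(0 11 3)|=|(0 11 9 10 3)|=5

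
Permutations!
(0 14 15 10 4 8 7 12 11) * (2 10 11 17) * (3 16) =(0 14 15 11)(2 10 4 8 7 12 17)(3 16) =[14, 1, 10, 16, 8, 5, 6, 12, 7, 9, 4, 0, 17, 13, 15, 11, 3, 2]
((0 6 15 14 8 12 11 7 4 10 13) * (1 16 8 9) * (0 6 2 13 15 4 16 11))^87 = (0 16 1 15 6)(2 8 11 14 4)(7 9 10 13 12)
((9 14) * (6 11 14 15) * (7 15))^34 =(6 7 14)(9 11 15)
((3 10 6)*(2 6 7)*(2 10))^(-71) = ((2 6 3)(7 10))^(-71) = (2 6 3)(7 10)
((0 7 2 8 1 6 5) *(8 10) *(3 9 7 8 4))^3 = (0 6 8 5 1)(2 3)(4 7)(9 10)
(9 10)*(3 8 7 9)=[0, 1, 2, 8, 4, 5, 6, 9, 7, 10, 3]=(3 8 7 9 10)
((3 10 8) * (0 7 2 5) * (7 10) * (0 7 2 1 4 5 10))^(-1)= ((1 4 5 7)(2 10 8 3))^(-1)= (1 7 5 4)(2 3 8 10)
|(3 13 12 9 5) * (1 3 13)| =|(1 3)(5 13 12 9)| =4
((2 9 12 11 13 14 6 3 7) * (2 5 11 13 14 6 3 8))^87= (2 13)(3 5 14 7 11)(6 9)(8 12)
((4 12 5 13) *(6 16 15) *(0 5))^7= (0 13 12 5 4)(6 16 15)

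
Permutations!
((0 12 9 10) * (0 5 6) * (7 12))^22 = (0 7 12 9 10 5 6)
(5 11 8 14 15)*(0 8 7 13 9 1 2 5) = [8, 2, 5, 3, 4, 11, 6, 13, 14, 1, 10, 7, 12, 9, 15, 0] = (0 8 14 15)(1 2 5 11 7 13 9)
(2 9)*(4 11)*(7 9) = [0, 1, 7, 3, 11, 5, 6, 9, 8, 2, 10, 4] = (2 7 9)(4 11)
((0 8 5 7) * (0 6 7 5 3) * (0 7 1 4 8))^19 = ((1 4 8 3 7 6))^19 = (1 4 8 3 7 6)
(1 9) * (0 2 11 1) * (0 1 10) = (0 2 11 10)(1 9) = [2, 9, 11, 3, 4, 5, 6, 7, 8, 1, 0, 10]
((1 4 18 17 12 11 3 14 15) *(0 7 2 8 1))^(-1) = (0 15 14 3 11 12 17 18 4 1 8 2 7)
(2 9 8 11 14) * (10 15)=(2 9 8 11 14)(10 15)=[0, 1, 9, 3, 4, 5, 6, 7, 11, 8, 15, 14, 12, 13, 2, 10]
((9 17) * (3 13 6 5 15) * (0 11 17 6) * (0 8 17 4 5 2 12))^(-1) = (0 12 2 6 9 17 8 13 3 15 5 4 11)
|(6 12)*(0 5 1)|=6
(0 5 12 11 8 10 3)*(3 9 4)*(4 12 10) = (0 5 10 9 12 11 8 4 3) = [5, 1, 2, 0, 3, 10, 6, 7, 4, 12, 9, 8, 11]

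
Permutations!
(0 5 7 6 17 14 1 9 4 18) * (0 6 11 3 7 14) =[5, 9, 2, 7, 18, 14, 17, 11, 8, 4, 10, 3, 12, 13, 1, 15, 16, 0, 6] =(0 5 14 1 9 4 18 6 17)(3 7 11)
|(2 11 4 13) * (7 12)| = 4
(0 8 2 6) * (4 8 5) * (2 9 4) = (0 5 2 6)(4 8 9) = [5, 1, 6, 3, 8, 2, 0, 7, 9, 4]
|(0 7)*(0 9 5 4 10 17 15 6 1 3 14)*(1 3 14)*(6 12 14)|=30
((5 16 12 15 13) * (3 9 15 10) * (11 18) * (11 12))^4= ((3 9 15 13 5 16 11 18 12 10))^4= (3 5 12 15 11)(9 16 10 13 18)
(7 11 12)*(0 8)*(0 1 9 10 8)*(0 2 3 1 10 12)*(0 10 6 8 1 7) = (0 2 3 7 11 10 1 9 12)(6 8) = [2, 9, 3, 7, 4, 5, 8, 11, 6, 12, 1, 10, 0]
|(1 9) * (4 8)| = |(1 9)(4 8)| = 2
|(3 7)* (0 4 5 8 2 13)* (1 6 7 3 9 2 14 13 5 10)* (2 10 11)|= 40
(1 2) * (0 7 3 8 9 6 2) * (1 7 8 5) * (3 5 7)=(0 8 9 6 2 3 7 5 1)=[8, 0, 3, 7, 4, 1, 2, 5, 9, 6]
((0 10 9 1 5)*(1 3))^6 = (10)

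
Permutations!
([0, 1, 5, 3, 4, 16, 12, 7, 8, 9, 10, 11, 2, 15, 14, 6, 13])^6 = (2 12 6 15 13 16 5)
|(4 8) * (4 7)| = |(4 8 7)| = 3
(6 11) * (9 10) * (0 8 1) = (0 8 1)(6 11)(9 10) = [8, 0, 2, 3, 4, 5, 11, 7, 1, 10, 9, 6]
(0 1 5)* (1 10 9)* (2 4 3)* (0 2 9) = (0 10)(1 5 2 4 3 9) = [10, 5, 4, 9, 3, 2, 6, 7, 8, 1, 0]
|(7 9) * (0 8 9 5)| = |(0 8 9 7 5)| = 5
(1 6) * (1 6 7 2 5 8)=(1 7 2 5 8)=[0, 7, 5, 3, 4, 8, 6, 2, 1]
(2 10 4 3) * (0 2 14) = [2, 1, 10, 14, 3, 5, 6, 7, 8, 9, 4, 11, 12, 13, 0] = (0 2 10 4 3 14)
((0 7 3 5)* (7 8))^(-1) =(0 5 3 7 8)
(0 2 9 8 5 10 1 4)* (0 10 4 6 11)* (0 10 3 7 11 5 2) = (1 6 5 4 3 7 11 10)(2 9 8) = [0, 6, 9, 7, 3, 4, 5, 11, 2, 8, 1, 10]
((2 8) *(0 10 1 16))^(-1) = (0 16 1 10)(2 8)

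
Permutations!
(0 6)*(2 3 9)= (0 6)(2 3 9)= [6, 1, 3, 9, 4, 5, 0, 7, 8, 2]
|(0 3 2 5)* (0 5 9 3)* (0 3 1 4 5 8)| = |(0 3 2 9 1 4 5 8)| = 8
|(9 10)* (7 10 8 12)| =5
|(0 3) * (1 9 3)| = |(0 1 9 3)| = 4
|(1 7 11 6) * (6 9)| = 5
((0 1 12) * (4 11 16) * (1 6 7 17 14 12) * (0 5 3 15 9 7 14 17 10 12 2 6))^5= (17)(2 14 6)(3 12 7 15 5 10 9)(4 16 11)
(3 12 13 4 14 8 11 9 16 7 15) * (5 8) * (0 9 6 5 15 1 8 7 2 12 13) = (0 9 16 2 12)(1 8 11 6 5 7)(3 13 4 14 15) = [9, 8, 12, 13, 14, 7, 5, 1, 11, 16, 10, 6, 0, 4, 15, 3, 2]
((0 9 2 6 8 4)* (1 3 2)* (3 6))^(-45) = ((0 9 1 6 8 4)(2 3))^(-45) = (0 6)(1 4)(2 3)(8 9)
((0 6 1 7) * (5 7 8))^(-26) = ((0 6 1 8 5 7))^(-26) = (0 5 1)(6 7 8)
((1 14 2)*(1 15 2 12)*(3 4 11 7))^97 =((1 14 12)(2 15)(3 4 11 7))^97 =(1 14 12)(2 15)(3 4 11 7)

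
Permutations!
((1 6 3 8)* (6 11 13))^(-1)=((1 11 13 6 3 8))^(-1)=(1 8 3 6 13 11)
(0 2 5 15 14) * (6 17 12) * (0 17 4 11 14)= (0 2 5 15)(4 11 14 17 12 6)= [2, 1, 5, 3, 11, 15, 4, 7, 8, 9, 10, 14, 6, 13, 17, 0, 16, 12]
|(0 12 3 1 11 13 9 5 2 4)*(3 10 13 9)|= |(0 12 10 13 3 1 11 9 5 2 4)|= 11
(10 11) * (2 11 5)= (2 11 10 5)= [0, 1, 11, 3, 4, 2, 6, 7, 8, 9, 5, 10]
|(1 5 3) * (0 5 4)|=5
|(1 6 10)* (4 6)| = |(1 4 6 10)| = 4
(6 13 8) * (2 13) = [0, 1, 13, 3, 4, 5, 2, 7, 6, 9, 10, 11, 12, 8] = (2 13 8 6)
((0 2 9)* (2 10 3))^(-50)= ((0 10 3 2 9))^(-50)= (10)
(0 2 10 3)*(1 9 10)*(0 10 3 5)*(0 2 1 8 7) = (0 1 9 3 10 5 2 8 7) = [1, 9, 8, 10, 4, 2, 6, 0, 7, 3, 5]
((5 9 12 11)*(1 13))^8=(13)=((1 13)(5 9 12 11))^8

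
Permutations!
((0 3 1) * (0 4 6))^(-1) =((0 3 1 4 6))^(-1) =(0 6 4 1 3)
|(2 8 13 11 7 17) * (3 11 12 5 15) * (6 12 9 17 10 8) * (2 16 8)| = |(2 6 12 5 15 3 11 7 10)(8 13 9 17 16)| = 45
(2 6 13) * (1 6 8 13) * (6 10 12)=(1 10 12 6)(2 8 13)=[0, 10, 8, 3, 4, 5, 1, 7, 13, 9, 12, 11, 6, 2]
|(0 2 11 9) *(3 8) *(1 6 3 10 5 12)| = |(0 2 11 9)(1 6 3 8 10 5 12)| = 28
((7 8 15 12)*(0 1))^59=(0 1)(7 12 15 8)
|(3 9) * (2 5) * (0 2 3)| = |(0 2 5 3 9)| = 5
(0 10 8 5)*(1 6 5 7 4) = (0 10 8 7 4 1 6 5) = [10, 6, 2, 3, 1, 0, 5, 4, 7, 9, 8]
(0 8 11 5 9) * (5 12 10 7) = (0 8 11 12 10 7 5 9) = [8, 1, 2, 3, 4, 9, 6, 5, 11, 0, 7, 12, 10]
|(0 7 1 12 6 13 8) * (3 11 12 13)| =20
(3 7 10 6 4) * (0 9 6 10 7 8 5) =[9, 1, 2, 8, 3, 0, 4, 7, 5, 6, 10] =(10)(0 9 6 4 3 8 5)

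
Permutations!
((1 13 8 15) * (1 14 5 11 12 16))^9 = (16)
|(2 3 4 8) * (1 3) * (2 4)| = |(1 3 2)(4 8)| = 6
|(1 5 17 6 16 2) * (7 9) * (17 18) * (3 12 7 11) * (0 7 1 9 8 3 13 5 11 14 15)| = 17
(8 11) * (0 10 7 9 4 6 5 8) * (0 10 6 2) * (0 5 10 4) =(0 6 10 7 9)(2 5 8 11 4) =[6, 1, 5, 3, 2, 8, 10, 9, 11, 0, 7, 4]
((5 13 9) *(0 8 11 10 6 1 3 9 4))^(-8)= (0 10 3 13 8 6 9 4 11 1 5)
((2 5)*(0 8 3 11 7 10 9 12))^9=(0 8 3 11 7 10 9 12)(2 5)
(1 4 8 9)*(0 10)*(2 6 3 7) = [10, 4, 6, 7, 8, 5, 3, 2, 9, 1, 0] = (0 10)(1 4 8 9)(2 6 3 7)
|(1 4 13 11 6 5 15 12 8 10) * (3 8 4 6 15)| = 30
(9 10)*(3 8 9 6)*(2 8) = [0, 1, 8, 2, 4, 5, 3, 7, 9, 10, 6] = (2 8 9 10 6 3)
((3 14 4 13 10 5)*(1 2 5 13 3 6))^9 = (14)(1 2 5 6)(10 13)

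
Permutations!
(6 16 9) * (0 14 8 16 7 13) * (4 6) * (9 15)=[14, 1, 2, 3, 6, 5, 7, 13, 16, 4, 10, 11, 12, 0, 8, 9, 15]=(0 14 8 16 15 9 4 6 7 13)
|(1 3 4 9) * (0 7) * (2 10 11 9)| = |(0 7)(1 3 4 2 10 11 9)| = 14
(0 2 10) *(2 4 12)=[4, 1, 10, 3, 12, 5, 6, 7, 8, 9, 0, 11, 2]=(0 4 12 2 10)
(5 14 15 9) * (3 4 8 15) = (3 4 8 15 9 5 14) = [0, 1, 2, 4, 8, 14, 6, 7, 15, 5, 10, 11, 12, 13, 3, 9]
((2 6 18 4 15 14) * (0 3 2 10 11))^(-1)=((0 3 2 6 18 4 15 14 10 11))^(-1)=(0 11 10 14 15 4 18 6 2 3)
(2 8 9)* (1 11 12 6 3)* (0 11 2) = [11, 2, 8, 1, 4, 5, 3, 7, 9, 0, 10, 12, 6] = (0 11 12 6 3 1 2 8 9)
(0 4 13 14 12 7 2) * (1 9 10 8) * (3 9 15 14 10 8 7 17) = (0 4 13 10 7 2)(1 15 14 12 17 3 9 8) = [4, 15, 0, 9, 13, 5, 6, 2, 1, 8, 7, 11, 17, 10, 12, 14, 16, 3]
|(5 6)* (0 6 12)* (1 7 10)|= 12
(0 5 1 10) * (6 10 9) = (0 5 1 9 6 10) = [5, 9, 2, 3, 4, 1, 10, 7, 8, 6, 0]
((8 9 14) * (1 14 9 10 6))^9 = ((1 14 8 10 6))^9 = (1 6 10 8 14)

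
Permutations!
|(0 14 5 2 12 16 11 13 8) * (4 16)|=10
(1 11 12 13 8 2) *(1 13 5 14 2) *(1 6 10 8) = (1 11 12 5 14 2 13)(6 10 8) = [0, 11, 13, 3, 4, 14, 10, 7, 6, 9, 8, 12, 5, 1, 2]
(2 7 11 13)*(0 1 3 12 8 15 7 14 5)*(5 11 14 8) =(0 1 3 12 5)(2 8 15 7 14 11 13) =[1, 3, 8, 12, 4, 0, 6, 14, 15, 9, 10, 13, 5, 2, 11, 7]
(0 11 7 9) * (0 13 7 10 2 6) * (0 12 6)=(0 11 10 2)(6 12)(7 9 13)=[11, 1, 0, 3, 4, 5, 12, 9, 8, 13, 2, 10, 6, 7]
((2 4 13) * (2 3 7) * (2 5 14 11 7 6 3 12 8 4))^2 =((3 6)(4 13 12 8)(5 14 11 7))^2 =(4 12)(5 11)(7 14)(8 13)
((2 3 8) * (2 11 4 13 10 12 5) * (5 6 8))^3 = (4 12 11 10 8 13 6)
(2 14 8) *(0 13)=(0 13)(2 14 8)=[13, 1, 14, 3, 4, 5, 6, 7, 2, 9, 10, 11, 12, 0, 8]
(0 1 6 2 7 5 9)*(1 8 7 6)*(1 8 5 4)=(0 5 9)(1 8 7 4)(2 6)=[5, 8, 6, 3, 1, 9, 2, 4, 7, 0]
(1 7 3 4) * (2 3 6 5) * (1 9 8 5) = (1 7 6)(2 3 4 9 8 5) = [0, 7, 3, 4, 9, 2, 1, 6, 5, 8]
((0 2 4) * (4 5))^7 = (0 4 5 2)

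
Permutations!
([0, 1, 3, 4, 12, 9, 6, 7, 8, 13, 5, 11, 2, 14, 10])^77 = [0, 1, 3, 4, 12, 13, 6, 7, 8, 14, 9, 11, 2, 10, 5]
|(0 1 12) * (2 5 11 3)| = 12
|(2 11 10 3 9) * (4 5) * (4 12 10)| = 8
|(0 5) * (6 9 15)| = |(0 5)(6 9 15)| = 6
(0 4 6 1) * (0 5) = (0 4 6 1 5) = [4, 5, 2, 3, 6, 0, 1]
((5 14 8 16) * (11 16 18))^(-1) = (5 16 11 18 8 14)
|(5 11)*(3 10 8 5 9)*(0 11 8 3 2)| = 4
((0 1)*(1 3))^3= ((0 3 1))^3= (3)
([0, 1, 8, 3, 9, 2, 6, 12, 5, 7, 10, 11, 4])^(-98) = [0, 1, 8, 3, 7, 2, 6, 4, 5, 12, 10, 11, 9]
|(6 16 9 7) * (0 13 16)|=|(0 13 16 9 7 6)|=6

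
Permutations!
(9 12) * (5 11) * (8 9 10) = (5 11)(8 9 12 10) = [0, 1, 2, 3, 4, 11, 6, 7, 9, 12, 8, 5, 10]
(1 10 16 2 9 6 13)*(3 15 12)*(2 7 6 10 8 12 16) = (1 8 12 3 15 16 7 6 13)(2 9 10) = [0, 8, 9, 15, 4, 5, 13, 6, 12, 10, 2, 11, 3, 1, 14, 16, 7]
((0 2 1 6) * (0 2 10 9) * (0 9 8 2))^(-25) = ((0 10 8 2 1 6))^(-25) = (0 6 1 2 8 10)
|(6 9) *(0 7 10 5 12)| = 10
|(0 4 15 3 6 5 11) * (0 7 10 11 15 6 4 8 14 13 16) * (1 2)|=|(0 8 14 13 16)(1 2)(3 4 6 5 15)(7 10 11)|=30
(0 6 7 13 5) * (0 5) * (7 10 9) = (0 6 10 9 7 13) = [6, 1, 2, 3, 4, 5, 10, 13, 8, 7, 9, 11, 12, 0]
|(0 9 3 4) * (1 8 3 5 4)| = |(0 9 5 4)(1 8 3)| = 12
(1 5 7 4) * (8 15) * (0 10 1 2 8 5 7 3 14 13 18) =(0 10 1 7 4 2 8 15 5 3 14 13 18) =[10, 7, 8, 14, 2, 3, 6, 4, 15, 9, 1, 11, 12, 18, 13, 5, 16, 17, 0]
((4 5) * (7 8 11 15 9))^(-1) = (4 5)(7 9 15 11 8)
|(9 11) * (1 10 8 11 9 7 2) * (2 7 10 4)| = 3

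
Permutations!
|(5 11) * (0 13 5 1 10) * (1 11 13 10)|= |(0 10)(5 13)|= 2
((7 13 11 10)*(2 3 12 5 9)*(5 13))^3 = (2 13 7)(3 11 5)(9 12 10)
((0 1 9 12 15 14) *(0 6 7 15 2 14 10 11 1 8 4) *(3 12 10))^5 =(0 4 8)(1 9 10 11)(2 3 7 14 12 15 6)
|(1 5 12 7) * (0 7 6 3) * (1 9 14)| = 9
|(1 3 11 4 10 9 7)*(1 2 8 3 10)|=|(1 10 9 7 2 8 3 11 4)|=9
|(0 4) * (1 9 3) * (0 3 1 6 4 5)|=6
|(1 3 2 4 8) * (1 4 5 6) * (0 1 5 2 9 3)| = 2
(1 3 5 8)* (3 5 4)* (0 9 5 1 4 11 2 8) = (0 9 5)(2 8 4 3 11) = [9, 1, 8, 11, 3, 0, 6, 7, 4, 5, 10, 2]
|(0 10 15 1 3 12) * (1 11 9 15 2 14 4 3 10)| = |(0 1 10 2 14 4 3 12)(9 15 11)| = 24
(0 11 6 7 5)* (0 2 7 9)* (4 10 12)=(0 11 6 9)(2 7 5)(4 10 12)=[11, 1, 7, 3, 10, 2, 9, 5, 8, 0, 12, 6, 4]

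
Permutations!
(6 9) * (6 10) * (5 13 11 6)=(5 13 11 6 9 10)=[0, 1, 2, 3, 4, 13, 9, 7, 8, 10, 5, 6, 12, 11]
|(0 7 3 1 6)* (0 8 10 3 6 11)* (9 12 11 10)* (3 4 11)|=|(0 7 6 8 9 12 3 1 10 4 11)|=11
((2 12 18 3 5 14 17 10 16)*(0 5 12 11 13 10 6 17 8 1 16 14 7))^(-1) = (0 7 5)(1 8 14 10 13 11 2 16)(3 18 12)(6 17)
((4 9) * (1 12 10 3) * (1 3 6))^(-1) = ((1 12 10 6)(4 9))^(-1) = (1 6 10 12)(4 9)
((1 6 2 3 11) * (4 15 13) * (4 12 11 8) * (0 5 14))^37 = (0 5 14)(1 13 8 6 12 4 2 11 15 3)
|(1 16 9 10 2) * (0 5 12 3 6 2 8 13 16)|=35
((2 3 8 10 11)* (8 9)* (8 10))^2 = (2 9 11 3 10)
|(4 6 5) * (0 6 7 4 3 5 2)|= |(0 6 2)(3 5)(4 7)|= 6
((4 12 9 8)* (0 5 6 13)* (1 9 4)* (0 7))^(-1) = (0 7 13 6 5)(1 8 9)(4 12)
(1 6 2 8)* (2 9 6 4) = [0, 4, 8, 3, 2, 5, 9, 7, 1, 6] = (1 4 2 8)(6 9)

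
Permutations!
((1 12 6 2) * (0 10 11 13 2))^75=(0 13 12 10 2 6 11 1)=((0 10 11 13 2 1 12 6))^75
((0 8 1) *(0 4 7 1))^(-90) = ((0 8)(1 4 7))^(-90) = (8)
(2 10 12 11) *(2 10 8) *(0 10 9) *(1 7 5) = (0 10 12 11 9)(1 7 5)(2 8) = [10, 7, 8, 3, 4, 1, 6, 5, 2, 0, 12, 9, 11]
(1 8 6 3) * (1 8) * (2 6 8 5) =[0, 1, 6, 5, 4, 2, 3, 7, 8] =(8)(2 6 3 5)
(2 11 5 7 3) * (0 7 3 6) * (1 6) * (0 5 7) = (1 6 5 3 2 11 7) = [0, 6, 11, 2, 4, 3, 5, 1, 8, 9, 10, 7]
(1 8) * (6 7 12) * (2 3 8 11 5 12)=[0, 11, 3, 8, 4, 12, 7, 2, 1, 9, 10, 5, 6]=(1 11 5 12 6 7 2 3 8)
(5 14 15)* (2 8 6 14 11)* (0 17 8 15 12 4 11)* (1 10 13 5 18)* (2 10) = (0 17 8 6 14 12 4 11 10 13 5)(1 2 15 18) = [17, 2, 15, 3, 11, 0, 14, 7, 6, 9, 13, 10, 4, 5, 12, 18, 16, 8, 1]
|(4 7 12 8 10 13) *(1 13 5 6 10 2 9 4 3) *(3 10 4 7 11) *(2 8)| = |(1 13 10 5 6 4 11 3)(2 9 7 12)| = 8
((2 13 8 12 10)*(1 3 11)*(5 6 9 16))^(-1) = (1 11 3)(2 10 12 8 13)(5 16 9 6) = ((1 3 11)(2 13 8 12 10)(5 6 9 16))^(-1)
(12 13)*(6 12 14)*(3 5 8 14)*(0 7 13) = (0 7 13 3 5 8 14 6 12) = [7, 1, 2, 5, 4, 8, 12, 13, 14, 9, 10, 11, 0, 3, 6]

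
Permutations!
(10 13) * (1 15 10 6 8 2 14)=[0, 15, 14, 3, 4, 5, 8, 7, 2, 9, 13, 11, 12, 6, 1, 10]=(1 15 10 13 6 8 2 14)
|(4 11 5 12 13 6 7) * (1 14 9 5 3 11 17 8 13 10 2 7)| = 26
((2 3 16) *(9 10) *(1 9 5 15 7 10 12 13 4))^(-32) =((1 9 12 13 4)(2 3 16)(5 15 7 10))^(-32) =(1 13 9 4 12)(2 3 16)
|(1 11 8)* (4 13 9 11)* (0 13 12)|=8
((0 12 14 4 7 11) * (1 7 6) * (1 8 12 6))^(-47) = ((0 6 8 12 14 4 1 7 11))^(-47) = (0 7 4 12 6 11 1 14 8)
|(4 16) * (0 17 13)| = 6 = |(0 17 13)(4 16)|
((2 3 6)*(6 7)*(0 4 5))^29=(0 5 4)(2 3 7 6)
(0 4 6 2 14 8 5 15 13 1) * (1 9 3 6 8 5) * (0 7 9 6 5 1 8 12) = (0 4 12)(1 7 9 3 5 15 13 6 2 14) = [4, 7, 14, 5, 12, 15, 2, 9, 8, 3, 10, 11, 0, 6, 1, 13]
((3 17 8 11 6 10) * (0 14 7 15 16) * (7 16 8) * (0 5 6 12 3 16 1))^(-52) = ((0 14 1)(3 17 7 15 8 11 12)(5 6 10 16))^(-52) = (0 1 14)(3 8 17 11 7 12 15)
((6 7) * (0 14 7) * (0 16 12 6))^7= ((0 14 7)(6 16 12))^7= (0 14 7)(6 16 12)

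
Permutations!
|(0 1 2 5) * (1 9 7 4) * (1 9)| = 12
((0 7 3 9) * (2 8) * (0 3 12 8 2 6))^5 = (12)(3 9)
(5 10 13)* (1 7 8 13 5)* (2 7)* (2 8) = (1 8 13)(2 7)(5 10) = [0, 8, 7, 3, 4, 10, 6, 2, 13, 9, 5, 11, 12, 1]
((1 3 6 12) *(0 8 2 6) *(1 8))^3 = ((0 1 3)(2 6 12 8))^3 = (2 8 12 6)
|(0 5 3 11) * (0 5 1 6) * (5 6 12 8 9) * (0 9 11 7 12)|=|(0 1)(3 7 12 8 11 6 9 5)|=8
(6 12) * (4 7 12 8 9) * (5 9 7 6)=(4 6 8 7 12 5 9)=[0, 1, 2, 3, 6, 9, 8, 12, 7, 4, 10, 11, 5]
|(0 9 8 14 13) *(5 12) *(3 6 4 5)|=|(0 9 8 14 13)(3 6 4 5 12)|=5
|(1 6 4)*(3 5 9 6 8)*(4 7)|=8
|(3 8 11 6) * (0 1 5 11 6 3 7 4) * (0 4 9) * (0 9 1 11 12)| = |(0 11 3 8 6 7 1 5 12)| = 9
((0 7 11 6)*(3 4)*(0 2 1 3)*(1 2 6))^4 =((0 7 11 1 3 4))^4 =(0 3 11)(1 7 4)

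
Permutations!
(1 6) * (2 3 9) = [0, 6, 3, 9, 4, 5, 1, 7, 8, 2] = (1 6)(2 3 9)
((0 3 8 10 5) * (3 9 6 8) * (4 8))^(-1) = (0 5 10 8 4 6 9)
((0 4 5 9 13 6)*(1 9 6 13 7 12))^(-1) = (13)(0 6 5 4)(1 12 7 9)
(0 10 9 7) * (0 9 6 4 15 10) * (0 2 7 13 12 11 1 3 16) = (0 2 7 9 13 12 11 1 3 16)(4 15 10 6) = [2, 3, 7, 16, 15, 5, 4, 9, 8, 13, 6, 1, 11, 12, 14, 10, 0]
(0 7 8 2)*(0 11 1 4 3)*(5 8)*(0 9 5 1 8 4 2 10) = (0 7 1 2 11 8 10)(3 9 5 4) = [7, 2, 11, 9, 3, 4, 6, 1, 10, 5, 0, 8]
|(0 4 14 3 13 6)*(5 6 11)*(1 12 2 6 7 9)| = |(0 4 14 3 13 11 5 7 9 1 12 2 6)| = 13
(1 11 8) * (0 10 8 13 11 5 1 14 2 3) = (0 10 8 14 2 3)(1 5)(11 13) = [10, 5, 3, 0, 4, 1, 6, 7, 14, 9, 8, 13, 12, 11, 2]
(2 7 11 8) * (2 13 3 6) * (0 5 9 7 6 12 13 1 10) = (0 5 9 7 11 8 1 10)(2 6)(3 12 13) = [5, 10, 6, 12, 4, 9, 2, 11, 1, 7, 0, 8, 13, 3]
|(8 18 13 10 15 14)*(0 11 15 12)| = |(0 11 15 14 8 18 13 10 12)| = 9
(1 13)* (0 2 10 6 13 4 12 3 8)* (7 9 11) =[2, 4, 10, 8, 12, 5, 13, 9, 0, 11, 6, 7, 3, 1] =(0 2 10 6 13 1 4 12 3 8)(7 9 11)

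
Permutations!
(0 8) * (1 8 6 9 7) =[6, 8, 2, 3, 4, 5, 9, 1, 0, 7] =(0 6 9 7 1 8)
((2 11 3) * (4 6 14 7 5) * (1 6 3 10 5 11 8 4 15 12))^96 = (1 5 7)(6 15 11)(10 14 12)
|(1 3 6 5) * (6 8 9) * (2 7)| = 6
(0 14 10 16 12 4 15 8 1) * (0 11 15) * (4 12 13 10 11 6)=(0 14 11 15 8 1 6 4)(10 16 13)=[14, 6, 2, 3, 0, 5, 4, 7, 1, 9, 16, 15, 12, 10, 11, 8, 13]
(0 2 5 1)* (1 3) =(0 2 5 3 1) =[2, 0, 5, 1, 4, 3]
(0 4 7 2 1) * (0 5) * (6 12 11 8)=(0 4 7 2 1 5)(6 12 11 8)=[4, 5, 1, 3, 7, 0, 12, 2, 6, 9, 10, 8, 11]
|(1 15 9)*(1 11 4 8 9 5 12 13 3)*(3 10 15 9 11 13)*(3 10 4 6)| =8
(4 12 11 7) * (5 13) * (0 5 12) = (0 5 13 12 11 7 4) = [5, 1, 2, 3, 0, 13, 6, 4, 8, 9, 10, 7, 11, 12]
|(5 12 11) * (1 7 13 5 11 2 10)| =7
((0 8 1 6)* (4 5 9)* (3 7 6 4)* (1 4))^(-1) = (0 6 7 3 9 5 4 8)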